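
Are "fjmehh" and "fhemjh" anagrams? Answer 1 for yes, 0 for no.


Strings: "fjmehh", "fhemjh"
Sorted first:  efhhjm
Sorted second: efhhjm
Sorted forms match => anagrams

1


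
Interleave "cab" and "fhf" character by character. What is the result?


Interleaving "cab" and "fhf":
  Position 0: 'c' from first, 'f' from second => "cf"
  Position 1: 'a' from first, 'h' from second => "ah"
  Position 2: 'b' from first, 'f' from second => "bf"
Result: cfahbf

cfahbf


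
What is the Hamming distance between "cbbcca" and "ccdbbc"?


Comparing "cbbcca" and "ccdbbc" position by position:
  Position 0: 'c' vs 'c' => same
  Position 1: 'b' vs 'c' => differ
  Position 2: 'b' vs 'd' => differ
  Position 3: 'c' vs 'b' => differ
  Position 4: 'c' vs 'b' => differ
  Position 5: 'a' vs 'c' => differ
Total differences (Hamming distance): 5

5


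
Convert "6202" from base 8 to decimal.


Input: "6202" in base 8
Positional expansion:
  Digit '6' (value 6) x 8^3 = 3072
  Digit '2' (value 2) x 8^2 = 128
  Digit '0' (value 0) x 8^1 = 0
  Digit '2' (value 2) x 8^0 = 2
Sum = 3202

3202


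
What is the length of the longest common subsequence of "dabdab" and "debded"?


LCS of "dabdab" and "debded"
DP table:
           d    e    b    d    e    d
      0    0    0    0    0    0    0
  d   0    1    1    1    1    1    1
  a   0    1    1    1    1    1    1
  b   0    1    1    2    2    2    2
  d   0    1    1    2    3    3    3
  a   0    1    1    2    3    3    3
  b   0    1    1    2    3    3    3
LCS length = dp[6][6] = 3

3


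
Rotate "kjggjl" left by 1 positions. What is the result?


Input: "kjggjl", rotate left by 1
First 1 characters: "k"
Remaining characters: "jggjl"
Concatenate remaining + first: "jggjl" + "k" = "jggjlk"

jggjlk


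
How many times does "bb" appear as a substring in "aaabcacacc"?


Searching for "bb" in "aaabcacacc"
Scanning each position:
  Position 0: "aa" => no
  Position 1: "aa" => no
  Position 2: "ab" => no
  Position 3: "bc" => no
  Position 4: "ca" => no
  Position 5: "ac" => no
  Position 6: "ca" => no
  Position 7: "ac" => no
  Position 8: "cc" => no
Total occurrences: 0

0


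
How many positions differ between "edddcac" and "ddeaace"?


Comparing "edddcac" and "ddeaace" position by position:
  Position 0: 'e' vs 'd' => DIFFER
  Position 1: 'd' vs 'd' => same
  Position 2: 'd' vs 'e' => DIFFER
  Position 3: 'd' vs 'a' => DIFFER
  Position 4: 'c' vs 'a' => DIFFER
  Position 5: 'a' vs 'c' => DIFFER
  Position 6: 'c' vs 'e' => DIFFER
Positions that differ: 6

6


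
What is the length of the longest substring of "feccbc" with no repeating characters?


Input: "feccbc"
Sliding window (track last position of each char):
  Position 0 ('f'): window [0,0] length 1 -- new best
  Position 1 ('e'): window [0,1] length 2 -- new best
  Position 2 ('c'): window [0,2] length 3 -- new best
  Position 3 ('c'): repeat (last at 2), move window start to 3
  Position 3 ('c'): window [3,3] length 1
  Position 4 ('b'): window [3,4] length 2
  Position 5 ('c'): repeat (last at 3), move window start to 4
  Position 5 ('c'): window [4,5] length 2
Longest substring with no repeats: "fec" with length 3

3


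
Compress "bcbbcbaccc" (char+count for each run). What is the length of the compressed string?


Input: bcbbcbaccc
Runs:
  'b' x 1 => "b1"
  'c' x 1 => "c1"
  'b' x 2 => "b2"
  'c' x 1 => "c1"
  'b' x 1 => "b1"
  'a' x 1 => "a1"
  'c' x 3 => "c3"
Compressed: "b1c1b2c1b1a1c3"
Compressed length: 14

14


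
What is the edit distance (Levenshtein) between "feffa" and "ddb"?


Computing edit distance: "feffa" -> "ddb"
DP table:
           d    d    b
      0    1    2    3
  f   1    1    2    3
  e   2    2    2    3
  f   3    3    3    3
  f   4    4    4    4
  a   5    5    5    5
Edit distance = dp[5][3] = 5

5


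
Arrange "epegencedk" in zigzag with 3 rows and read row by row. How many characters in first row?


Zigzag "epegencedk" into 3 rows:
Placing characters:
  'e' => row 0
  'p' => row 1
  'e' => row 2
  'g' => row 1
  'e' => row 0
  'n' => row 1
  'c' => row 2
  'e' => row 1
  'd' => row 0
  'k' => row 1
Rows:
  Row 0: "eed"
  Row 1: "pgnek"
  Row 2: "ec"
First row length: 3

3


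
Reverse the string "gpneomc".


Input: gpneomc
Reading characters right to left:
  Position 6: 'c'
  Position 5: 'm'
  Position 4: 'o'
  Position 3: 'e'
  Position 2: 'n'
  Position 1: 'p'
  Position 0: 'g'
Reversed: cmoenpg

cmoenpg


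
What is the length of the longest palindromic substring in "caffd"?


Input: "caffd"
Checking substrings for palindromes:
  [2:4] "ff" (len 2) => palindrome
Longest palindromic substring: "ff" with length 2

2


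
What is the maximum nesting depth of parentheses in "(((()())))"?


Input: "(((()())))"
Tracking depth:
  Position 0 '(': depth becomes 1
  Position 1 '(': depth becomes 2
  Position 2 '(': depth becomes 3
  Position 3 '(': depth becomes 4
  Position 4 ')': depth becomes 3
  Position 5 '(': depth becomes 4
  Position 6 ')': depth becomes 3
  Position 7 ')': depth becomes 2
  Position 8 ')': depth becomes 1
  Position 9 ')': depth becomes 0
Maximum depth reached: 4

4


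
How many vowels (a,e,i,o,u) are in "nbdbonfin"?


Input: nbdbonfin
Checking each character:
  'n' at position 0: consonant
  'b' at position 1: consonant
  'd' at position 2: consonant
  'b' at position 3: consonant
  'o' at position 4: vowel (running total: 1)
  'n' at position 5: consonant
  'f' at position 6: consonant
  'i' at position 7: vowel (running total: 2)
  'n' at position 8: consonant
Total vowels: 2

2


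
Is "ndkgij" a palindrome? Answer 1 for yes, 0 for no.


Input: ndkgij
Reversed: jigkdn
  Compare pos 0 ('n') with pos 5 ('j'): MISMATCH
  Compare pos 1 ('d') with pos 4 ('i'): MISMATCH
  Compare pos 2 ('k') with pos 3 ('g'): MISMATCH
Result: not a palindrome

0


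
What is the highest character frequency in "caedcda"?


Input: caedcda
Character counts:
  'a': 2
  'c': 2
  'd': 2
  'e': 1
Maximum frequency: 2

2


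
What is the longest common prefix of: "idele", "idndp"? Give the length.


Words: idele, idndp
  Position 0: all 'i' => match
  Position 1: all 'd' => match
  Position 2: ('e', 'n') => mismatch, stop
LCP = "id" (length 2)

2


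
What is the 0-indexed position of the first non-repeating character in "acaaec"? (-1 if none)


Input: acaaec
Character frequencies:
  'a': 3
  'c': 2
  'e': 1
Scanning left to right for freq == 1:
  Position 0 ('a'): freq=3, skip
  Position 1 ('c'): freq=2, skip
  Position 2 ('a'): freq=3, skip
  Position 3 ('a'): freq=3, skip
  Position 4 ('e'): unique! => answer = 4

4


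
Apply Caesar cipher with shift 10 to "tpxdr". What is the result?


Caesar cipher: shift "tpxdr" by 10
  't' (pos 19) + 10 = pos 3 = 'd'
  'p' (pos 15) + 10 = pos 25 = 'z'
  'x' (pos 23) + 10 = pos 7 = 'h'
  'd' (pos 3) + 10 = pos 13 = 'n'
  'r' (pos 17) + 10 = pos 1 = 'b'
Result: dzhnb

dzhnb


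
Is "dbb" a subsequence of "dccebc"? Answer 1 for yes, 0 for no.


Check if "dbb" is a subsequence of "dccebc"
Greedy scan:
  Position 0 ('d'): matches sub[0] = 'd'
  Position 1 ('c'): no match needed
  Position 2 ('c'): no match needed
  Position 3 ('e'): no match needed
  Position 4 ('b'): matches sub[1] = 'b'
  Position 5 ('c'): no match needed
Only matched 2/3 characters => not a subsequence

0


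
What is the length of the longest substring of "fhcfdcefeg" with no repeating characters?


Input: "fhcfdcefeg"
Sliding window (track last position of each char):
  Position 0 ('f'): window [0,0] length 1 -- new best
  Position 1 ('h'): window [0,1] length 2 -- new best
  Position 2 ('c'): window [0,2] length 3 -- new best
  Position 3 ('f'): repeat (last at 0), move window start to 1
  Position 3 ('f'): window [1,3] length 3
  Position 4 ('d'): window [1,4] length 4 -- new best
  Position 5 ('c'): repeat (last at 2), move window start to 3
  Position 5 ('c'): window [3,5] length 3
  Position 6 ('e'): window [3,6] length 4
  Position 7 ('f'): repeat (last at 3), move window start to 4
  Position 7 ('f'): window [4,7] length 4
  Position 8 ('e'): repeat (last at 6), move window start to 7
  Position 8 ('e'): window [7,8] length 2
  Position 9 ('g'): window [7,9] length 3
Longest substring with no repeats: "hcfd" with length 4

4


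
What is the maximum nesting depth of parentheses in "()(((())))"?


Input: "()(((())))"
Tracking depth:
  Position 0 '(': depth becomes 1
  Position 1 ')': depth becomes 0
  Position 2 '(': depth becomes 1
  Position 3 '(': depth becomes 2
  Position 4 '(': depth becomes 3
  Position 5 '(': depth becomes 4
  Position 6 ')': depth becomes 3
  Position 7 ')': depth becomes 2
  Position 8 ')': depth becomes 1
  Position 9 ')': depth becomes 0
Maximum depth reached: 4

4


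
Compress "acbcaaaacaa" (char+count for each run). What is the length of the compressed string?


Input: acbcaaaacaa
Runs:
  'a' x 1 => "a1"
  'c' x 1 => "c1"
  'b' x 1 => "b1"
  'c' x 1 => "c1"
  'a' x 4 => "a4"
  'c' x 1 => "c1"
  'a' x 2 => "a2"
Compressed: "a1c1b1c1a4c1a2"
Compressed length: 14

14


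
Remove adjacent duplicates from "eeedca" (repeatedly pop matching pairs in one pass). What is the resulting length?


Input: eeedca
Stack-based adjacent duplicate removal:
  Read 'e': push. Stack: e
  Read 'e': matches stack top 'e' => pop. Stack: (empty)
  Read 'e': push. Stack: e
  Read 'd': push. Stack: ed
  Read 'c': push. Stack: edc
  Read 'a': push. Stack: edca
Final stack: "edca" (length 4)

4


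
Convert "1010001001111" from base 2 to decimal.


Input: "1010001001111" in base 2
Positional expansion:
  Digit '1' (value 1) x 2^12 = 4096
  Digit '0' (value 0) x 2^11 = 0
  Digit '1' (value 1) x 2^10 = 1024
  Digit '0' (value 0) x 2^9 = 0
  Digit '0' (value 0) x 2^8 = 0
  Digit '0' (value 0) x 2^7 = 0
  Digit '1' (value 1) x 2^6 = 64
  Digit '0' (value 0) x 2^5 = 0
  Digit '0' (value 0) x 2^4 = 0
  Digit '1' (value 1) x 2^3 = 8
  Digit '1' (value 1) x 2^2 = 4
  Digit '1' (value 1) x 2^1 = 2
  Digit '1' (value 1) x 2^0 = 1
Sum = 5199

5199


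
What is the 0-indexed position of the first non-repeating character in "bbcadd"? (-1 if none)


Input: bbcadd
Character frequencies:
  'a': 1
  'b': 2
  'c': 1
  'd': 2
Scanning left to right for freq == 1:
  Position 0 ('b'): freq=2, skip
  Position 1 ('b'): freq=2, skip
  Position 2 ('c'): unique! => answer = 2

2


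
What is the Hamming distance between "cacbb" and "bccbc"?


Comparing "cacbb" and "bccbc" position by position:
  Position 0: 'c' vs 'b' => differ
  Position 1: 'a' vs 'c' => differ
  Position 2: 'c' vs 'c' => same
  Position 3: 'b' vs 'b' => same
  Position 4: 'b' vs 'c' => differ
Total differences (Hamming distance): 3

3


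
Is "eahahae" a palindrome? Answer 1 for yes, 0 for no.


Input: eahahae
Reversed: eahahae
  Compare pos 0 ('e') with pos 6 ('e'): match
  Compare pos 1 ('a') with pos 5 ('a'): match
  Compare pos 2 ('h') with pos 4 ('h'): match
Result: palindrome

1


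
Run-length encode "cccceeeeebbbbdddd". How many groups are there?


Input: cccceeeeebbbbdddd
Scanning for consecutive runs:
  Group 1: 'c' x 4 (positions 0-3)
  Group 2: 'e' x 5 (positions 4-8)
  Group 3: 'b' x 4 (positions 9-12)
  Group 4: 'd' x 4 (positions 13-16)
Total groups: 4

4


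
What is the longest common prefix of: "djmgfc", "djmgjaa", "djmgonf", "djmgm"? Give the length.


Words: djmgfc, djmgjaa, djmgonf, djmgm
  Position 0: all 'd' => match
  Position 1: all 'j' => match
  Position 2: all 'm' => match
  Position 3: all 'g' => match
  Position 4: ('f', 'j', 'o', 'm') => mismatch, stop
LCP = "djmg" (length 4)

4


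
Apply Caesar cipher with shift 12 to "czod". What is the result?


Caesar cipher: shift "czod" by 12
  'c' (pos 2) + 12 = pos 14 = 'o'
  'z' (pos 25) + 12 = pos 11 = 'l'
  'o' (pos 14) + 12 = pos 0 = 'a'
  'd' (pos 3) + 12 = pos 15 = 'p'
Result: olap

olap


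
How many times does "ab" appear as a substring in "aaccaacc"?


Searching for "ab" in "aaccaacc"
Scanning each position:
  Position 0: "aa" => no
  Position 1: "ac" => no
  Position 2: "cc" => no
  Position 3: "ca" => no
  Position 4: "aa" => no
  Position 5: "ac" => no
  Position 6: "cc" => no
Total occurrences: 0

0


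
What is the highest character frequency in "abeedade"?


Input: abeedade
Character counts:
  'a': 2
  'b': 1
  'd': 2
  'e': 3
Maximum frequency: 3

3


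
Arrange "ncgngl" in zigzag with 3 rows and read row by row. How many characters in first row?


Zigzag "ncgngl" into 3 rows:
Placing characters:
  'n' => row 0
  'c' => row 1
  'g' => row 2
  'n' => row 1
  'g' => row 0
  'l' => row 1
Rows:
  Row 0: "ng"
  Row 1: "cnl"
  Row 2: "g"
First row length: 2

2


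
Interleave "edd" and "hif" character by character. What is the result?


Interleaving "edd" and "hif":
  Position 0: 'e' from first, 'h' from second => "eh"
  Position 1: 'd' from first, 'i' from second => "di"
  Position 2: 'd' from first, 'f' from second => "df"
Result: ehdidf

ehdidf


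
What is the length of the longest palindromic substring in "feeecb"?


Input: "feeecb"
Checking substrings for palindromes:
  [1:4] "eee" (len 3) => palindrome
  [1:3] "ee" (len 2) => palindrome
  [2:4] "ee" (len 2) => palindrome
Longest palindromic substring: "eee" with length 3

3


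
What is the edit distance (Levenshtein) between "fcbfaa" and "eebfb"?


Computing edit distance: "fcbfaa" -> "eebfb"
DP table:
           e    e    b    f    b
      0    1    2    3    4    5
  f   1    1    2    3    3    4
  c   2    2    2    3    4    4
  b   3    3    3    2    3    4
  f   4    4    4    3    2    3
  a   5    5    5    4    3    3
  a   6    6    6    5    4    4
Edit distance = dp[6][5] = 4

4


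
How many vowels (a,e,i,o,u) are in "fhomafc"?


Input: fhomafc
Checking each character:
  'f' at position 0: consonant
  'h' at position 1: consonant
  'o' at position 2: vowel (running total: 1)
  'm' at position 3: consonant
  'a' at position 4: vowel (running total: 2)
  'f' at position 5: consonant
  'c' at position 6: consonant
Total vowels: 2

2


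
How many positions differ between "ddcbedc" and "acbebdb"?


Comparing "ddcbedc" and "acbebdb" position by position:
  Position 0: 'd' vs 'a' => DIFFER
  Position 1: 'd' vs 'c' => DIFFER
  Position 2: 'c' vs 'b' => DIFFER
  Position 3: 'b' vs 'e' => DIFFER
  Position 4: 'e' vs 'b' => DIFFER
  Position 5: 'd' vs 'd' => same
  Position 6: 'c' vs 'b' => DIFFER
Positions that differ: 6

6


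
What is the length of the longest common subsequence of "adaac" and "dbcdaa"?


LCS of "adaac" and "dbcdaa"
DP table:
           d    b    c    d    a    a
      0    0    0    0    0    0    0
  a   0    0    0    0    0    1    1
  d   0    1    1    1    1    1    1
  a   0    1    1    1    1    2    2
  a   0    1    1    1    1    2    3
  c   0    1    1    2    2    2    3
LCS length = dp[5][6] = 3

3


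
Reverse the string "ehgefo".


Input: ehgefo
Reading characters right to left:
  Position 5: 'o'
  Position 4: 'f'
  Position 3: 'e'
  Position 2: 'g'
  Position 1: 'h'
  Position 0: 'e'
Reversed: ofeghe

ofeghe


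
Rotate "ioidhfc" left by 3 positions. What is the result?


Input: "ioidhfc", rotate left by 3
First 3 characters: "ioi"
Remaining characters: "dhfc"
Concatenate remaining + first: "dhfc" + "ioi" = "dhfcioi"

dhfcioi


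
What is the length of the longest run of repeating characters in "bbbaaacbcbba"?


Input: "bbbaaacbcbba"
Scanning for longest run:
  Position 1 ('b'): continues run of 'b', length=2
  Position 2 ('b'): continues run of 'b', length=3
  Position 3 ('a'): new char, reset run to 1
  Position 4 ('a'): continues run of 'a', length=2
  Position 5 ('a'): continues run of 'a', length=3
  Position 6 ('c'): new char, reset run to 1
  Position 7 ('b'): new char, reset run to 1
  Position 8 ('c'): new char, reset run to 1
  Position 9 ('b'): new char, reset run to 1
  Position 10 ('b'): continues run of 'b', length=2
  Position 11 ('a'): new char, reset run to 1
Longest run: 'b' with length 3

3


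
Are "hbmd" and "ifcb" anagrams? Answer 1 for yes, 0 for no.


Strings: "hbmd", "ifcb"
Sorted first:  bdhm
Sorted second: bcfi
Differ at position 1: 'd' vs 'c' => not anagrams

0


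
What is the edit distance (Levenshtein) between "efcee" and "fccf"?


Computing edit distance: "efcee" -> "fccf"
DP table:
           f    c    c    f
      0    1    2    3    4
  e   1    1    2    3    4
  f   2    1    2    3    3
  c   3    2    1    2    3
  e   4    3    2    2    3
  e   5    4    3    3    3
Edit distance = dp[5][4] = 3

3


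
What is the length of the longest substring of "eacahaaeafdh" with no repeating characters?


Input: "eacahaaeafdh"
Sliding window (track last position of each char):
  Position 0 ('e'): window [0,0] length 1 -- new best
  Position 1 ('a'): window [0,1] length 2 -- new best
  Position 2 ('c'): window [0,2] length 3 -- new best
  Position 3 ('a'): repeat (last at 1), move window start to 2
  Position 3 ('a'): window [2,3] length 2
  Position 4 ('h'): window [2,4] length 3
  Position 5 ('a'): repeat (last at 3), move window start to 4
  Position 5 ('a'): window [4,5] length 2
  Position 6 ('a'): repeat (last at 5), move window start to 6
  Position 6 ('a'): window [6,6] length 1
  Position 7 ('e'): window [6,7] length 2
  Position 8 ('a'): repeat (last at 6), move window start to 7
  Position 8 ('a'): window [7,8] length 2
  Position 9 ('f'): window [7,9] length 3
  Position 10 ('d'): window [7,10] length 4 -- new best
  Position 11 ('h'): window [7,11] length 5 -- new best
Longest substring with no repeats: "eafdh" with length 5

5


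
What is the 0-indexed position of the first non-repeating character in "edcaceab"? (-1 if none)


Input: edcaceab
Character frequencies:
  'a': 2
  'b': 1
  'c': 2
  'd': 1
  'e': 2
Scanning left to right for freq == 1:
  Position 0 ('e'): freq=2, skip
  Position 1 ('d'): unique! => answer = 1

1


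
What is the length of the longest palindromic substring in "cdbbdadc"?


Input: "cdbbdadc"
Checking substrings for palindromes:
  [1:5] "dbbd" (len 4) => palindrome
  [4:7] "dad" (len 3) => palindrome
  [2:4] "bb" (len 2) => palindrome
Longest palindromic substring: "dbbd" with length 4

4


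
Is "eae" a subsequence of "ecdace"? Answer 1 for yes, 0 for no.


Check if "eae" is a subsequence of "ecdace"
Greedy scan:
  Position 0 ('e'): matches sub[0] = 'e'
  Position 1 ('c'): no match needed
  Position 2 ('d'): no match needed
  Position 3 ('a'): matches sub[1] = 'a'
  Position 4 ('c'): no match needed
  Position 5 ('e'): matches sub[2] = 'e'
All 3 characters matched => is a subsequence

1


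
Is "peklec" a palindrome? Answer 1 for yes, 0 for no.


Input: peklec
Reversed: celkep
  Compare pos 0 ('p') with pos 5 ('c'): MISMATCH
  Compare pos 1 ('e') with pos 4 ('e'): match
  Compare pos 2 ('k') with pos 3 ('l'): MISMATCH
Result: not a palindrome

0


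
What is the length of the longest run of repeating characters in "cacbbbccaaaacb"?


Input: "cacbbbccaaaacb"
Scanning for longest run:
  Position 1 ('a'): new char, reset run to 1
  Position 2 ('c'): new char, reset run to 1
  Position 3 ('b'): new char, reset run to 1
  Position 4 ('b'): continues run of 'b', length=2
  Position 5 ('b'): continues run of 'b', length=3
  Position 6 ('c'): new char, reset run to 1
  Position 7 ('c'): continues run of 'c', length=2
  Position 8 ('a'): new char, reset run to 1
  Position 9 ('a'): continues run of 'a', length=2
  Position 10 ('a'): continues run of 'a', length=3
  Position 11 ('a'): continues run of 'a', length=4
  Position 12 ('c'): new char, reset run to 1
  Position 13 ('b'): new char, reset run to 1
Longest run: 'a' with length 4

4


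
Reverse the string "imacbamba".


Input: imacbamba
Reading characters right to left:
  Position 8: 'a'
  Position 7: 'b'
  Position 6: 'm'
  Position 5: 'a'
  Position 4: 'b'
  Position 3: 'c'
  Position 2: 'a'
  Position 1: 'm'
  Position 0: 'i'
Reversed: abmabcami

abmabcami


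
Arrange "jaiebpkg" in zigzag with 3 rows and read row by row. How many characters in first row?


Zigzag "jaiebpkg" into 3 rows:
Placing characters:
  'j' => row 0
  'a' => row 1
  'i' => row 2
  'e' => row 1
  'b' => row 0
  'p' => row 1
  'k' => row 2
  'g' => row 1
Rows:
  Row 0: "jb"
  Row 1: "aepg"
  Row 2: "ik"
First row length: 2

2


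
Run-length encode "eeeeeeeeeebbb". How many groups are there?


Input: eeeeeeeeeebbb
Scanning for consecutive runs:
  Group 1: 'e' x 10 (positions 0-9)
  Group 2: 'b' x 3 (positions 10-12)
Total groups: 2

2


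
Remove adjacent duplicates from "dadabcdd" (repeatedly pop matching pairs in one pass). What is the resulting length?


Input: dadabcdd
Stack-based adjacent duplicate removal:
  Read 'd': push. Stack: d
  Read 'a': push. Stack: da
  Read 'd': push. Stack: dad
  Read 'a': push. Stack: dada
  Read 'b': push. Stack: dadab
  Read 'c': push. Stack: dadabc
  Read 'd': push. Stack: dadabcd
  Read 'd': matches stack top 'd' => pop. Stack: dadabc
Final stack: "dadabc" (length 6)

6


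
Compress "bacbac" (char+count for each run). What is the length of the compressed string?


Input: bacbac
Runs:
  'b' x 1 => "b1"
  'a' x 1 => "a1"
  'c' x 1 => "c1"
  'b' x 1 => "b1"
  'a' x 1 => "a1"
  'c' x 1 => "c1"
Compressed: "b1a1c1b1a1c1"
Compressed length: 12

12


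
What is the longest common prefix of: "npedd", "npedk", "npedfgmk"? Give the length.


Words: npedd, npedk, npedfgmk
  Position 0: all 'n' => match
  Position 1: all 'p' => match
  Position 2: all 'e' => match
  Position 3: all 'd' => match
  Position 4: ('d', 'k', 'f') => mismatch, stop
LCP = "nped" (length 4)

4


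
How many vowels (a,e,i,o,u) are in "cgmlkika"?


Input: cgmlkika
Checking each character:
  'c' at position 0: consonant
  'g' at position 1: consonant
  'm' at position 2: consonant
  'l' at position 3: consonant
  'k' at position 4: consonant
  'i' at position 5: vowel (running total: 1)
  'k' at position 6: consonant
  'a' at position 7: vowel (running total: 2)
Total vowels: 2

2


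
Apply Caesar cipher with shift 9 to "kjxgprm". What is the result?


Caesar cipher: shift "kjxgprm" by 9
  'k' (pos 10) + 9 = pos 19 = 't'
  'j' (pos 9) + 9 = pos 18 = 's'
  'x' (pos 23) + 9 = pos 6 = 'g'
  'g' (pos 6) + 9 = pos 15 = 'p'
  'p' (pos 15) + 9 = pos 24 = 'y'
  'r' (pos 17) + 9 = pos 0 = 'a'
  'm' (pos 12) + 9 = pos 21 = 'v'
Result: tsgpyav

tsgpyav


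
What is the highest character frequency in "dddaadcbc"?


Input: dddaadcbc
Character counts:
  'a': 2
  'b': 1
  'c': 2
  'd': 4
Maximum frequency: 4

4


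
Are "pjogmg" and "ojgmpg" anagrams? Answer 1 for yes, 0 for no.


Strings: "pjogmg", "ojgmpg"
Sorted first:  ggjmop
Sorted second: ggjmop
Sorted forms match => anagrams

1


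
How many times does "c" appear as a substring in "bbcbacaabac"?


Searching for "c" in "bbcbacaabac"
Scanning each position:
  Position 0: "b" => no
  Position 1: "b" => no
  Position 2: "c" => MATCH
  Position 3: "b" => no
  Position 4: "a" => no
  Position 5: "c" => MATCH
  Position 6: "a" => no
  Position 7: "a" => no
  Position 8: "b" => no
  Position 9: "a" => no
  Position 10: "c" => MATCH
Total occurrences: 3

3


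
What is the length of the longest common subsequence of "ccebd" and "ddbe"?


LCS of "ccebd" and "ddbe"
DP table:
           d    d    b    e
      0    0    0    0    0
  c   0    0    0    0    0
  c   0    0    0    0    0
  e   0    0    0    0    1
  b   0    0    0    1    1
  d   0    1    1    1    1
LCS length = dp[5][4] = 1

1


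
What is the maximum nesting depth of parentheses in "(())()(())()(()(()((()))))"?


Input: "(())()(())()(()(()((()))))"
Tracking depth:
  Position 0 '(': depth becomes 1
  Position 1 '(': depth becomes 2
  Position 2 ')': depth becomes 1
  Position 3 ')': depth becomes 0
  Position 4 '(': depth becomes 1
  Position 5 ')': depth becomes 0
  Position 6 '(': depth becomes 1
  Position 7 '(': depth becomes 2
  Position 8 ')': depth becomes 1
  Position 9 ')': depth becomes 0
  Position 10 '(': depth becomes 1
  Position 11 ')': depth becomes 0
  Position 12 '(': depth becomes 1
  Position 13 '(': depth becomes 2
  Position 14 ')': depth becomes 1
  Position 15 '(': depth becomes 2
  Position 16 '(': depth becomes 3
  Position 17 ')': depth becomes 2
  Position 18 '(': depth becomes 3
  Position 19 '(': depth becomes 4
  Position 20 '(': depth becomes 5
  Position 21 ')': depth becomes 4
  Position 22 ')': depth becomes 3
  Position 23 ')': depth becomes 2
  Position 24 ')': depth becomes 1
  Position 25 ')': depth becomes 0
Maximum depth reached: 5

5


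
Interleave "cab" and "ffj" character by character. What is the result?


Interleaving "cab" and "ffj":
  Position 0: 'c' from first, 'f' from second => "cf"
  Position 1: 'a' from first, 'f' from second => "af"
  Position 2: 'b' from first, 'j' from second => "bj"
Result: cfafbj

cfafbj


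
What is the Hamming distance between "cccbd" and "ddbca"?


Comparing "cccbd" and "ddbca" position by position:
  Position 0: 'c' vs 'd' => differ
  Position 1: 'c' vs 'd' => differ
  Position 2: 'c' vs 'b' => differ
  Position 3: 'b' vs 'c' => differ
  Position 4: 'd' vs 'a' => differ
Total differences (Hamming distance): 5

5


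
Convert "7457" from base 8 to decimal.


Input: "7457" in base 8
Positional expansion:
  Digit '7' (value 7) x 8^3 = 3584
  Digit '4' (value 4) x 8^2 = 256
  Digit '5' (value 5) x 8^1 = 40
  Digit '7' (value 7) x 8^0 = 7
Sum = 3887

3887


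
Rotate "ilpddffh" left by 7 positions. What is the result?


Input: "ilpddffh", rotate left by 7
First 7 characters: "ilpddff"
Remaining characters: "h"
Concatenate remaining + first: "h" + "ilpddff" = "hilpddff"

hilpddff


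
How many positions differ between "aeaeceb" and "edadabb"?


Comparing "aeaeceb" and "edadabb" position by position:
  Position 0: 'a' vs 'e' => DIFFER
  Position 1: 'e' vs 'd' => DIFFER
  Position 2: 'a' vs 'a' => same
  Position 3: 'e' vs 'd' => DIFFER
  Position 4: 'c' vs 'a' => DIFFER
  Position 5: 'e' vs 'b' => DIFFER
  Position 6: 'b' vs 'b' => same
Positions that differ: 5

5


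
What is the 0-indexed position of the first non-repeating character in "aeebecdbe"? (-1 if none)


Input: aeebecdbe
Character frequencies:
  'a': 1
  'b': 2
  'c': 1
  'd': 1
  'e': 4
Scanning left to right for freq == 1:
  Position 0 ('a'): unique! => answer = 0

0


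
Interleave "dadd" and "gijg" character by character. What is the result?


Interleaving "dadd" and "gijg":
  Position 0: 'd' from first, 'g' from second => "dg"
  Position 1: 'a' from first, 'i' from second => "ai"
  Position 2: 'd' from first, 'j' from second => "dj"
  Position 3: 'd' from first, 'g' from second => "dg"
Result: dgaidjdg

dgaidjdg


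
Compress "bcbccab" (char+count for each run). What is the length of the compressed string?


Input: bcbccab
Runs:
  'b' x 1 => "b1"
  'c' x 1 => "c1"
  'b' x 1 => "b1"
  'c' x 2 => "c2"
  'a' x 1 => "a1"
  'b' x 1 => "b1"
Compressed: "b1c1b1c2a1b1"
Compressed length: 12

12


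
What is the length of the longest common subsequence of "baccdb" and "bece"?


LCS of "baccdb" and "bece"
DP table:
           b    e    c    e
      0    0    0    0    0
  b   0    1    1    1    1
  a   0    1    1    1    1
  c   0    1    1    2    2
  c   0    1    1    2    2
  d   0    1    1    2    2
  b   0    1    1    2    2
LCS length = dp[6][4] = 2

2


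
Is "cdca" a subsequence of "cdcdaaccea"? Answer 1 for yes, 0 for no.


Check if "cdca" is a subsequence of "cdcdaaccea"
Greedy scan:
  Position 0 ('c'): matches sub[0] = 'c'
  Position 1 ('d'): matches sub[1] = 'd'
  Position 2 ('c'): matches sub[2] = 'c'
  Position 3 ('d'): no match needed
  Position 4 ('a'): matches sub[3] = 'a'
  Position 5 ('a'): no match needed
  Position 6 ('c'): no match needed
  Position 7 ('c'): no match needed
  Position 8 ('e'): no match needed
  Position 9 ('a'): no match needed
All 4 characters matched => is a subsequence

1


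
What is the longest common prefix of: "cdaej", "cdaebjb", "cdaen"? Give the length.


Words: cdaej, cdaebjb, cdaen
  Position 0: all 'c' => match
  Position 1: all 'd' => match
  Position 2: all 'a' => match
  Position 3: all 'e' => match
  Position 4: ('j', 'b', 'n') => mismatch, stop
LCP = "cdae" (length 4)

4


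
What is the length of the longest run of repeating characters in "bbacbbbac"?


Input: "bbacbbbac"
Scanning for longest run:
  Position 1 ('b'): continues run of 'b', length=2
  Position 2 ('a'): new char, reset run to 1
  Position 3 ('c'): new char, reset run to 1
  Position 4 ('b'): new char, reset run to 1
  Position 5 ('b'): continues run of 'b', length=2
  Position 6 ('b'): continues run of 'b', length=3
  Position 7 ('a'): new char, reset run to 1
  Position 8 ('c'): new char, reset run to 1
Longest run: 'b' with length 3

3


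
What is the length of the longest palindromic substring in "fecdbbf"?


Input: "fecdbbf"
Checking substrings for palindromes:
  [4:6] "bb" (len 2) => palindrome
Longest palindromic substring: "bb" with length 2

2


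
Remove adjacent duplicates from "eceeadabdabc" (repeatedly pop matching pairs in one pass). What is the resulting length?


Input: eceeadabdabc
Stack-based adjacent duplicate removal:
  Read 'e': push. Stack: e
  Read 'c': push. Stack: ec
  Read 'e': push. Stack: ece
  Read 'e': matches stack top 'e' => pop. Stack: ec
  Read 'a': push. Stack: eca
  Read 'd': push. Stack: ecad
  Read 'a': push. Stack: ecada
  Read 'b': push. Stack: ecadab
  Read 'd': push. Stack: ecadabd
  Read 'a': push. Stack: ecadabda
  Read 'b': push. Stack: ecadabdab
  Read 'c': push. Stack: ecadabdabc
Final stack: "ecadabdabc" (length 10)

10


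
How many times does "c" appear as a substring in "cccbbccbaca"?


Searching for "c" in "cccbbccbaca"
Scanning each position:
  Position 0: "c" => MATCH
  Position 1: "c" => MATCH
  Position 2: "c" => MATCH
  Position 3: "b" => no
  Position 4: "b" => no
  Position 5: "c" => MATCH
  Position 6: "c" => MATCH
  Position 7: "b" => no
  Position 8: "a" => no
  Position 9: "c" => MATCH
  Position 10: "a" => no
Total occurrences: 6

6


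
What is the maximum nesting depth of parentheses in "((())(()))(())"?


Input: "((())(()))(())"
Tracking depth:
  Position 0 '(': depth becomes 1
  Position 1 '(': depth becomes 2
  Position 2 '(': depth becomes 3
  Position 3 ')': depth becomes 2
  Position 4 ')': depth becomes 1
  Position 5 '(': depth becomes 2
  Position 6 '(': depth becomes 3
  Position 7 ')': depth becomes 2
  Position 8 ')': depth becomes 1
  Position 9 ')': depth becomes 0
  Position 10 '(': depth becomes 1
  Position 11 '(': depth becomes 2
  Position 12 ')': depth becomes 1
  Position 13 ')': depth becomes 0
Maximum depth reached: 3

3


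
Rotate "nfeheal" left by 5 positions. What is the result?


Input: "nfeheal", rotate left by 5
First 5 characters: "nfehe"
Remaining characters: "al"
Concatenate remaining + first: "al" + "nfehe" = "alnfehe"

alnfehe


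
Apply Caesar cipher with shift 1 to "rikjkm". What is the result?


Caesar cipher: shift "rikjkm" by 1
  'r' (pos 17) + 1 = pos 18 = 's'
  'i' (pos 8) + 1 = pos 9 = 'j'
  'k' (pos 10) + 1 = pos 11 = 'l'
  'j' (pos 9) + 1 = pos 10 = 'k'
  'k' (pos 10) + 1 = pos 11 = 'l'
  'm' (pos 12) + 1 = pos 13 = 'n'
Result: sjlkln

sjlkln


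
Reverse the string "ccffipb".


Input: ccffipb
Reading characters right to left:
  Position 6: 'b'
  Position 5: 'p'
  Position 4: 'i'
  Position 3: 'f'
  Position 2: 'f'
  Position 1: 'c'
  Position 0: 'c'
Reversed: bpiffcc

bpiffcc


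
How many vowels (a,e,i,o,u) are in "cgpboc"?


Input: cgpboc
Checking each character:
  'c' at position 0: consonant
  'g' at position 1: consonant
  'p' at position 2: consonant
  'b' at position 3: consonant
  'o' at position 4: vowel (running total: 1)
  'c' at position 5: consonant
Total vowels: 1

1


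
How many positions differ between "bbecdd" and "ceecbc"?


Comparing "bbecdd" and "ceecbc" position by position:
  Position 0: 'b' vs 'c' => DIFFER
  Position 1: 'b' vs 'e' => DIFFER
  Position 2: 'e' vs 'e' => same
  Position 3: 'c' vs 'c' => same
  Position 4: 'd' vs 'b' => DIFFER
  Position 5: 'd' vs 'c' => DIFFER
Positions that differ: 4

4


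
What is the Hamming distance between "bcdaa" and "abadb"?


Comparing "bcdaa" and "abadb" position by position:
  Position 0: 'b' vs 'a' => differ
  Position 1: 'c' vs 'b' => differ
  Position 2: 'd' vs 'a' => differ
  Position 3: 'a' vs 'd' => differ
  Position 4: 'a' vs 'b' => differ
Total differences (Hamming distance): 5

5


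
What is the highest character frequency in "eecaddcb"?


Input: eecaddcb
Character counts:
  'a': 1
  'b': 1
  'c': 2
  'd': 2
  'e': 2
Maximum frequency: 2

2


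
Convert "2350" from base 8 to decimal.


Input: "2350" in base 8
Positional expansion:
  Digit '2' (value 2) x 8^3 = 1024
  Digit '3' (value 3) x 8^2 = 192
  Digit '5' (value 5) x 8^1 = 40
  Digit '0' (value 0) x 8^0 = 0
Sum = 1256

1256


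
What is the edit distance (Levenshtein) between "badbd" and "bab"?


Computing edit distance: "badbd" -> "bab"
DP table:
           b    a    b
      0    1    2    3
  b   1    0    1    2
  a   2    1    0    1
  d   3    2    1    1
  b   4    3    2    1
  d   5    4    3    2
Edit distance = dp[5][3] = 2

2


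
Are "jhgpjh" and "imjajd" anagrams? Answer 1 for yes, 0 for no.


Strings: "jhgpjh", "imjajd"
Sorted first:  ghhjjp
Sorted second: adijjm
Differ at position 0: 'g' vs 'a' => not anagrams

0


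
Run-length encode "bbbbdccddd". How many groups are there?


Input: bbbbdccddd
Scanning for consecutive runs:
  Group 1: 'b' x 4 (positions 0-3)
  Group 2: 'd' x 1 (positions 4-4)
  Group 3: 'c' x 2 (positions 5-6)
  Group 4: 'd' x 3 (positions 7-9)
Total groups: 4

4


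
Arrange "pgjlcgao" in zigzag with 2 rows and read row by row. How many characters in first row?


Zigzag "pgjlcgao" into 2 rows:
Placing characters:
  'p' => row 0
  'g' => row 1
  'j' => row 0
  'l' => row 1
  'c' => row 0
  'g' => row 1
  'a' => row 0
  'o' => row 1
Rows:
  Row 0: "pjca"
  Row 1: "glgo"
First row length: 4

4


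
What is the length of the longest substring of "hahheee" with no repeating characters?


Input: "hahheee"
Sliding window (track last position of each char):
  Position 0 ('h'): window [0,0] length 1 -- new best
  Position 1 ('a'): window [0,1] length 2 -- new best
  Position 2 ('h'): repeat (last at 0), move window start to 1
  Position 2 ('h'): window [1,2] length 2
  Position 3 ('h'): repeat (last at 2), move window start to 3
  Position 3 ('h'): window [3,3] length 1
  Position 4 ('e'): window [3,4] length 2
  Position 5 ('e'): repeat (last at 4), move window start to 5
  Position 5 ('e'): window [5,5] length 1
  Position 6 ('e'): repeat (last at 5), move window start to 6
  Position 6 ('e'): window [6,6] length 1
Longest substring with no repeats: "ha" with length 2

2


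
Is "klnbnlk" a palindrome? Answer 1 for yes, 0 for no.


Input: klnbnlk
Reversed: klnbnlk
  Compare pos 0 ('k') with pos 6 ('k'): match
  Compare pos 1 ('l') with pos 5 ('l'): match
  Compare pos 2 ('n') with pos 4 ('n'): match
Result: palindrome

1


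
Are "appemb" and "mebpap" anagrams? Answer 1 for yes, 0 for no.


Strings: "appemb", "mebpap"
Sorted first:  abempp
Sorted second: abempp
Sorted forms match => anagrams

1


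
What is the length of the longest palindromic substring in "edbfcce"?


Input: "edbfcce"
Checking substrings for palindromes:
  [4:6] "cc" (len 2) => palindrome
Longest palindromic substring: "cc" with length 2

2


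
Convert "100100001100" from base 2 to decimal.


Input: "100100001100" in base 2
Positional expansion:
  Digit '1' (value 1) x 2^11 = 2048
  Digit '0' (value 0) x 2^10 = 0
  Digit '0' (value 0) x 2^9 = 0
  Digit '1' (value 1) x 2^8 = 256
  Digit '0' (value 0) x 2^7 = 0
  Digit '0' (value 0) x 2^6 = 0
  Digit '0' (value 0) x 2^5 = 0
  Digit '0' (value 0) x 2^4 = 0
  Digit '1' (value 1) x 2^3 = 8
  Digit '1' (value 1) x 2^2 = 4
  Digit '0' (value 0) x 2^1 = 0
  Digit '0' (value 0) x 2^0 = 0
Sum = 2316

2316


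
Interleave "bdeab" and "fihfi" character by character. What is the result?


Interleaving "bdeab" and "fihfi":
  Position 0: 'b' from first, 'f' from second => "bf"
  Position 1: 'd' from first, 'i' from second => "di"
  Position 2: 'e' from first, 'h' from second => "eh"
  Position 3: 'a' from first, 'f' from second => "af"
  Position 4: 'b' from first, 'i' from second => "bi"
Result: bfdiehafbi

bfdiehafbi


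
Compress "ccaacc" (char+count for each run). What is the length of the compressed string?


Input: ccaacc
Runs:
  'c' x 2 => "c2"
  'a' x 2 => "a2"
  'c' x 2 => "c2"
Compressed: "c2a2c2"
Compressed length: 6

6


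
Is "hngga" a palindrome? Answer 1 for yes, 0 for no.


Input: hngga
Reversed: aggnh
  Compare pos 0 ('h') with pos 4 ('a'): MISMATCH
  Compare pos 1 ('n') with pos 3 ('g'): MISMATCH
Result: not a palindrome

0


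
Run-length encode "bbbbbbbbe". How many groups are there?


Input: bbbbbbbbe
Scanning for consecutive runs:
  Group 1: 'b' x 8 (positions 0-7)
  Group 2: 'e' x 1 (positions 8-8)
Total groups: 2

2


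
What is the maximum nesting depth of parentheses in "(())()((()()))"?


Input: "(())()((()()))"
Tracking depth:
  Position 0 '(': depth becomes 1
  Position 1 '(': depth becomes 2
  Position 2 ')': depth becomes 1
  Position 3 ')': depth becomes 0
  Position 4 '(': depth becomes 1
  Position 5 ')': depth becomes 0
  Position 6 '(': depth becomes 1
  Position 7 '(': depth becomes 2
  Position 8 '(': depth becomes 3
  Position 9 ')': depth becomes 2
  Position 10 '(': depth becomes 3
  Position 11 ')': depth becomes 2
  Position 12 ')': depth becomes 1
  Position 13 ')': depth becomes 0
Maximum depth reached: 3

3


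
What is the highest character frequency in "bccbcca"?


Input: bccbcca
Character counts:
  'a': 1
  'b': 2
  'c': 4
Maximum frequency: 4

4


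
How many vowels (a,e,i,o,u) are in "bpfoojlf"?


Input: bpfoojlf
Checking each character:
  'b' at position 0: consonant
  'p' at position 1: consonant
  'f' at position 2: consonant
  'o' at position 3: vowel (running total: 1)
  'o' at position 4: vowel (running total: 2)
  'j' at position 5: consonant
  'l' at position 6: consonant
  'f' at position 7: consonant
Total vowels: 2

2


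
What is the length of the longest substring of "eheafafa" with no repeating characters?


Input: "eheafafa"
Sliding window (track last position of each char):
  Position 0 ('e'): window [0,0] length 1 -- new best
  Position 1 ('h'): window [0,1] length 2 -- new best
  Position 2 ('e'): repeat (last at 0), move window start to 1
  Position 2 ('e'): window [1,2] length 2
  Position 3 ('a'): window [1,3] length 3 -- new best
  Position 4 ('f'): window [1,4] length 4 -- new best
  Position 5 ('a'): repeat (last at 3), move window start to 4
  Position 5 ('a'): window [4,5] length 2
  Position 6 ('f'): repeat (last at 4), move window start to 5
  Position 6 ('f'): window [5,6] length 2
  Position 7 ('a'): repeat (last at 5), move window start to 6
  Position 7 ('a'): window [6,7] length 2
Longest substring with no repeats: "heaf" with length 4

4


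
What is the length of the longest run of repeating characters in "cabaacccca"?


Input: "cabaacccca"
Scanning for longest run:
  Position 1 ('a'): new char, reset run to 1
  Position 2 ('b'): new char, reset run to 1
  Position 3 ('a'): new char, reset run to 1
  Position 4 ('a'): continues run of 'a', length=2
  Position 5 ('c'): new char, reset run to 1
  Position 6 ('c'): continues run of 'c', length=2
  Position 7 ('c'): continues run of 'c', length=3
  Position 8 ('c'): continues run of 'c', length=4
  Position 9 ('a'): new char, reset run to 1
Longest run: 'c' with length 4

4


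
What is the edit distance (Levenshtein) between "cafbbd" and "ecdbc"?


Computing edit distance: "cafbbd" -> "ecdbc"
DP table:
           e    c    d    b    c
      0    1    2    3    4    5
  c   1    1    1    2    3    4
  a   2    2    2    2    3    4
  f   3    3    3    3    3    4
  b   4    4    4    4    3    4
  b   5    5    5    5    4    4
  d   6    6    6    5    5    5
Edit distance = dp[6][5] = 5

5
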